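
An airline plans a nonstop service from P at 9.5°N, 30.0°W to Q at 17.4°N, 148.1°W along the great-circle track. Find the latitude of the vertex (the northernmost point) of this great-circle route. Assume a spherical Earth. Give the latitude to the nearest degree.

≈ 25°N

The great circle lies in the plane with unit normal n̂ = (p₁ × p₂)/|p₁ × p₂|.
Here n̂_z ≈ -0.903; the vertex latitude is φ_max = arccos|n̂_z| ≈ 25.4°.
Check via Clairaut: cos φ_max = |cos φ₁| · sin C = cos(9.5°)·sin(66.3°) ≈ 0.903, again giving ≈ 25.4°.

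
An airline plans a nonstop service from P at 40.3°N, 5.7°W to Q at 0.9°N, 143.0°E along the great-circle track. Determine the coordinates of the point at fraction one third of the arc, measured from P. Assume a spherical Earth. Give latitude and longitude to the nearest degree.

Write both endpoints as unit vectors p₁, p₂ with components (cos φ cos λ, cos φ sin λ, sin φ).
The central angle between the endpoints is δ = arccos(p₁·p₂) ≈ 2.267 rad (129.9°).
Interpolate at f = 1/3 with slerp weights a = sin((1−f)δ)/sin δ ≈ 1.301, b = sin(fδ)/sin δ ≈ 0.894.
p = a·p₁ + b·p₂ ≈ (0.274, 0.439, 0.856); φ = arcsin(p_z) ≈ 58.83°, λ = atan2(p_y, p_x) ≈ 58.09°.

≈ 59°N, 58°E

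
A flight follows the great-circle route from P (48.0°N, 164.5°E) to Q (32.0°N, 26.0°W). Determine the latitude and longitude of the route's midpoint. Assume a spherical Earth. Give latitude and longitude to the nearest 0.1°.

≈ (79.9°N, 58.7°W)

From cos δ = sin φ₁ sin φ₂ + cos φ₁ cos φ₂ cos Δλ, the central angle is δ ≈ 1.736 rad (99.4°).
Interpolate at f = 1/2 with slerp weights a = sin((1−f)δ)/sin δ ≈ 0.773, b = sin(fδ)/sin δ ≈ 0.773.
p = a·p₁ + b·p₂ ≈ (0.091, -0.149, 0.985); φ = arcsin(p_z) ≈ 79.94°, λ = atan2(p_y, p_x) ≈ -58.68°.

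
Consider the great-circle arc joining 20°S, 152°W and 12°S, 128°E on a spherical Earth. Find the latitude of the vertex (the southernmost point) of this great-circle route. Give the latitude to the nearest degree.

The great circle lies in the plane with unit normal n̂ = (p₁ × p₂)/|p₁ × p₂|.
Here n̂_z ≈ -0.930; the vertex latitude is φ_max = arccos|n̂_z| ≈ 21.5°.
Check via Clairaut: cos φ_max = |cos φ₁| · sin C = cos(20.0°)·sin(98.1°) ≈ 0.930, again giving ≈ 21.5°.

≈ 22°S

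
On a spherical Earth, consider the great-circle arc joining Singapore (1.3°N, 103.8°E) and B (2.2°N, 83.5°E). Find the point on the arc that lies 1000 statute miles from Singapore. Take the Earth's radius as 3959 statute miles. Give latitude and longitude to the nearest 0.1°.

The haversine formula gives a central angle δ ≈ 0.354 rad (20.3°) between the endpoints. The total great-circle distance is δ·R ≈ 0.354 × 3959 ≈ 1403 mi, so the target fraction is f = 1000/1403 ≈ 0.713.
Interpolate at f ≈ 0.713 with slerp weights a = sin((1−f)δ)/sin δ ≈ 0.293, b = sin(fδ)/sin δ ≈ 0.720.
p = a·p₁ + b·p₂ ≈ (0.012, 0.999, 0.034); φ = arcsin(p_z) ≈ 1.96°, λ = atan2(p_y, p_x) ≈ 89.34°.

≈ (2.0°N, 89.3°E)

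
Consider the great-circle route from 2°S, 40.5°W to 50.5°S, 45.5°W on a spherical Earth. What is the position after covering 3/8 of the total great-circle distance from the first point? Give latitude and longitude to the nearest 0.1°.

Convert each endpoint to a unit vector on the sphere (x = cos φ cos λ, y = cos φ sin λ, z = sin φ).
The central angle between the endpoints is δ = arccos(p₁·p₂) ≈ 0.850 rad (48.7°).
Interpolate at f = 3/8 with slerp weights a = sin((1−f)δ)/sin δ ≈ 0.674, b = sin(fδ)/sin δ ≈ 0.417.
p = a·p₁ + b·p₂ ≈ (0.698, -0.627, -0.345); φ = arcsin(p_z) ≈ -20.20°, λ = atan2(p_y, p_x) ≈ -41.91°.

≈ 20.2°S, 41.9°W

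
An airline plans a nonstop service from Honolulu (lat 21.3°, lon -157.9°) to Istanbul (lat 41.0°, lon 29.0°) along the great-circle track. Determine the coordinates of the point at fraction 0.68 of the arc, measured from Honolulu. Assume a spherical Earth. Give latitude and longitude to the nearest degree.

Convert each endpoint to a unit vector on the sphere (x = cos φ cos λ, y = cos φ sin λ, z = sin φ).
The central angle between the endpoints is δ = arccos(p₁·p₂) ≈ 2.049 rad (117.4°).
Interpolate at f = 0.68 with slerp weights a = sin((1−f)δ)/sin δ ≈ 0.686, b = sin(fδ)/sin δ ≈ 1.108.
p = a·p₁ + b·p₂ ≈ (0.139, 0.165, 0.976); φ = arcsin(p_z) ≈ 77.54°, λ = atan2(p_y, p_x) ≈ 49.87°.

≈ lat 78°, lon 50°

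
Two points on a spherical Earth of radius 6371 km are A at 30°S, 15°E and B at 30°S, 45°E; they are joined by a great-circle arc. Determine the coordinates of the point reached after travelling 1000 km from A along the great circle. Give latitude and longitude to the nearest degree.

The haversine formula gives a central angle δ ≈ 0.452 rad (25.9°) between the endpoints. The total great-circle distance is δ·R ≈ 0.452 × 6371 ≈ 2881 km, so the target fraction is f = 1000/2881 ≈ 0.347.
Interpolate at f ≈ 0.347 with slerp weights a = sin((1−f)δ)/sin δ ≈ 0.666, b = sin(fδ)/sin δ ≈ 0.358.
p = a·p₁ + b·p₂ ≈ (0.776, 0.368, -0.512); φ = arcsin(p_z) ≈ -30.79°, λ = atan2(p_y, p_x) ≈ 25.39°.

≈ 31°S, 25°E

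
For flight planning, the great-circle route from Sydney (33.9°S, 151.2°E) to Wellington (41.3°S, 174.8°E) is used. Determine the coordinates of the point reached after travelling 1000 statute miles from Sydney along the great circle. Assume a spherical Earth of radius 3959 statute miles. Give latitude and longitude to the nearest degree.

≈ 40°S, 168°E

Convert each endpoint to a unit vector on the sphere (x = cos φ cos λ, y = cos φ sin λ, z = sin φ).
The central angle between the endpoints is δ = arccos(p₁·p₂) ≈ 0.350 rad (20.0°). The total great-circle distance is δ·R ≈ 0.350 × 3959 ≈ 1384 mi, so the target fraction is f = 1000/1384 ≈ 0.723.
Interpolate at f ≈ 0.723 with slerp weights a = sin((1−f)δ)/sin δ ≈ 0.283, b = sin(fδ)/sin δ ≈ 0.730.
p = a·p₁ + b·p₂ ≈ (-0.752, 0.163, -0.639); φ = arcsin(p_z) ≈ -39.74°, λ = atan2(p_y, p_x) ≈ 167.78°.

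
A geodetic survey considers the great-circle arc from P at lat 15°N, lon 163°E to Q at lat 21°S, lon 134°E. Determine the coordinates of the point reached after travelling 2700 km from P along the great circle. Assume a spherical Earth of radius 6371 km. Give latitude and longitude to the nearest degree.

The haversine formula gives a central angle δ ≈ 0.801 rad (45.9°) between the endpoints. The total great-circle distance is δ·R ≈ 0.801 × 6371 ≈ 5103 km, so the target fraction is f = 2700/5103 ≈ 0.529.
Interpolate at f ≈ 0.529 with slerp weights a = sin((1−f)δ)/sin δ ≈ 0.513, b = sin(fδ)/sin δ ≈ 0.573.
p = a·p₁ + b·p₂ ≈ (-0.845, 0.529, -0.072); φ = arcsin(p_z) ≈ -4.15°, λ = atan2(p_y, p_x) ≈ 147.94°.

≈ lat 4°S, lon 148°E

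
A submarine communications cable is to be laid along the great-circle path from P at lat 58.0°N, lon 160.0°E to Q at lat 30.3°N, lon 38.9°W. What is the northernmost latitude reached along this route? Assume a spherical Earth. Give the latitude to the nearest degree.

≈ 81°N

The great circle lies in the plane with unit normal n̂ = (p₁ × p₂)/|p₁ × p₂|.
Here n̂_z ≈ +0.148; the vertex latitude is φ_max = arccos|n̂_z| ≈ 81.5°.
Check via Clairaut: cos φ_max = |cos φ₁| · sin C = cos(58.0°)·sin(16.2°) ≈ 0.148, again giving ≈ 81.5°.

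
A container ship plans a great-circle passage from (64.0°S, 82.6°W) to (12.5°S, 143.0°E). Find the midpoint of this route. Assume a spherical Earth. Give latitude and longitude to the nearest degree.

Convert each endpoint to a unit vector on the sphere (x = cos φ cos λ, y = cos φ sin λ, z = sin φ).
The central angle between the endpoints is δ = arccos(p₁·p₂) ≈ 1.676 rad (96.0°).
Interpolate at f = 1/2 with slerp weights a = sin((1−f)δ)/sin δ ≈ 0.747, b = sin(fδ)/sin δ ≈ 0.747.
p = a·p₁ + b·p₂ ≈ (-0.541, 0.114, -0.834); φ = arcsin(p_z) ≈ -56.46°, λ = atan2(p_y, p_x) ≈ 168.07°.

≈ (56°S, 168°E)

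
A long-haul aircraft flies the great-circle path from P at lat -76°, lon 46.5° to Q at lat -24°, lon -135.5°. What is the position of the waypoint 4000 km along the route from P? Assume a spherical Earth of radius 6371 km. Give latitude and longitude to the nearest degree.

From cos δ = sin φ₁ sin φ₂ + cos φ₁ cos φ₂ cos Δλ, the central angle is δ ≈ 1.396 rad (80.0°). The total great-circle distance is δ·R ≈ 1.396 × 6371 ≈ 8895 km, so the target fraction is f = 4000/8895 ≈ 0.450.
Interpolate at f ≈ 0.450 with slerp weights a = sin((1−f)δ)/sin δ ≈ 0.706, b = sin(fδ)/sin δ ≈ 0.596.
p = a·p₁ + b·p₂ ≈ (-0.271, -0.258, -0.927); φ = arcsin(p_z) ≈ -68.02°, λ = atan2(p_y, p_x) ≈ -136.41°.

≈ lat -68°, lon -136°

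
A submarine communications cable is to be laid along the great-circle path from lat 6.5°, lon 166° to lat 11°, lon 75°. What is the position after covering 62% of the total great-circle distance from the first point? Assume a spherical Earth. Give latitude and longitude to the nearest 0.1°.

≈ lat 12.8°, lon 109.8°

From cos δ = sin φ₁ sin φ₂ + cos φ₁ cos φ₂ cos Δλ, the central angle is δ ≈ 1.566 rad (89.7°).
Interpolate at f = 0.62 with slerp weights a = sin((1−f)δ)/sin δ ≈ 0.561, b = sin(fδ)/sin δ ≈ 0.825.
p = a·p₁ + b·p₂ ≈ (-0.331, 0.917, 0.221); φ = arcsin(p_z) ≈ 12.77°, λ = atan2(p_y, p_x) ≈ 109.83°.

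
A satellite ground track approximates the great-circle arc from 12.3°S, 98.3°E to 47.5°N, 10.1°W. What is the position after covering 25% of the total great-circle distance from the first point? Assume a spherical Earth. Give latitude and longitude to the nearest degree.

≈ 8°N, 79°E

Convert each endpoint to a unit vector on the sphere (x = cos φ cos λ, y = cos φ sin λ, z = sin φ).
The central angle between the endpoints is δ = arccos(p₁·p₂) ≈ 1.945 rad (111.4°).
Interpolate at f = 0.25 with slerp weights a = sin((1−f)δ)/sin δ ≈ 1.068, b = sin(fδ)/sin δ ≈ 0.502.
p = a·p₁ + b·p₂ ≈ (0.183, 0.973, 0.143); φ = arcsin(p_z) ≈ 8.20°, λ = atan2(p_y, p_x) ≈ 79.33°.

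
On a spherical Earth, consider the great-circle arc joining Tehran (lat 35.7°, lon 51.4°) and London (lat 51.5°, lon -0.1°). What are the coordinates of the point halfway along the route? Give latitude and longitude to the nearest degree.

≈ lat 47°, lon 29°

From cos δ = sin φ₁ sin φ₂ + cos φ₁ cos φ₂ cos Δλ, the central angle is δ ≈ 0.690 rad (39.5°).
Interpolate at f = 1/2 with slerp weights a = sin((1−f)δ)/sin δ ≈ 0.531, b = sin(fδ)/sin δ ≈ 0.531.
p = a·p₁ + b·p₂ ≈ (0.600, 0.337, 0.726); φ = arcsin(p_z) ≈ 46.54°, λ = atan2(p_y, p_x) ≈ 29.30°.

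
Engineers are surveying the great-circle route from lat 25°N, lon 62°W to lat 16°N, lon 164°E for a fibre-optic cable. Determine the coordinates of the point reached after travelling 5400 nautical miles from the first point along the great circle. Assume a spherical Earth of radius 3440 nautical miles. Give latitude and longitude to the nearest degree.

Write both endpoints as unit vectors p₁, p₂ with components (cos φ cos λ, cos φ sin λ, sin φ).
The central angle between the endpoints is δ = arccos(p₁·p₂) ≈ 2.081 rad (119.3°). The total great-circle distance is δ·R ≈ 2.081 × 3440 ≈ 7160 nmi, so the target fraction is f = 5400/7160 ≈ 0.754.
Interpolate at f ≈ 0.754 with slerp weights a = sin((1−f)δ)/sin δ ≈ 0.561, b = sin(fδ)/sin δ ≈ 1.146.
p = a·p₁ + b·p₂ ≈ (-0.820, -0.145, 0.553); φ = arcsin(p_z) ≈ 33.58°, λ = atan2(p_y, p_x) ≈ -169.95°.

≈ lat 34°N, lon 170°W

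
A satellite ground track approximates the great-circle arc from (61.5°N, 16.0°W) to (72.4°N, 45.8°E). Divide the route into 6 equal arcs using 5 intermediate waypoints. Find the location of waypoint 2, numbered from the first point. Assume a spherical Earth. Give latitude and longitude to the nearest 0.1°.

Write both endpoints as unit vectors p₁, p₂ with components (cos φ cos λ, cos φ sin λ, sin φ).
The central angle between the endpoints is δ = arccos(p₁·p₂) ≈ 0.437 rad (25.1°).
Interpolate at f = 2/6 with slerp weights a = sin((1−f)δ)/sin δ ≈ 0.679, b = sin(fδ)/sin δ ≈ 0.343.
p = a·p₁ + b·p₂ ≈ (0.384, -0.015, 0.923); φ = arcsin(p_z) ≈ 67.43°, λ = atan2(p_y, p_x) ≈ -2.23°.

≈ (67.4°N, 2.2°W)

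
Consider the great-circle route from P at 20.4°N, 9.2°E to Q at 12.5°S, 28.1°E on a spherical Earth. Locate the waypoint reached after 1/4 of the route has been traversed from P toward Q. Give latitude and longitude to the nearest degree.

Convert each endpoint to a unit vector on the sphere (x = cos φ cos λ, y = cos φ sin λ, z = sin φ).
The central angle between the endpoints is δ = arccos(p₁·p₂) ≈ 0.660 rad (37.8°).
Interpolate at f = 1/4 with slerp weights a = sin((1−f)δ)/sin δ ≈ 0.775, b = sin(fδ)/sin δ ≈ 0.268.
p = a·p₁ + b·p₂ ≈ (0.948, 0.239, 0.212); φ = arcsin(p_z) ≈ 12.24°, λ = atan2(p_y, p_x) ≈ 14.17°.

≈ 12°N, 14°E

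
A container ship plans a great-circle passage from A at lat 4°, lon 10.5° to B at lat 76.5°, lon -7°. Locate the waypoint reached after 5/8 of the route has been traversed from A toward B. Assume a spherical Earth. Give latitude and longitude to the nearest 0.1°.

≈ lat 49.5°, lon 5.9°

From cos δ = sin φ₁ sin φ₂ + cos φ₁ cos φ₂ cos Δλ, the central angle is δ ≈ 1.277 rad (73.1°).
Interpolate at f = 5/8 with slerp weights a = sin((1−f)δ)/sin δ ≈ 0.481, b = sin(fδ)/sin δ ≈ 0.748.
p = a·p₁ + b·p₂ ≈ (0.645, 0.066, 0.761); φ = arcsin(p_z) ≈ 49.55°, λ = atan2(p_y, p_x) ≈ 5.86°.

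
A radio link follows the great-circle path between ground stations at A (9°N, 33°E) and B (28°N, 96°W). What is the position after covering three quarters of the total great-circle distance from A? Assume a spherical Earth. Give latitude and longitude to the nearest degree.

Convert each endpoint to a unit vector on the sphere (x = cos φ cos λ, y = cos φ sin λ, z = sin φ).
The central angle between the endpoints is δ = arccos(p₁·p₂) ≈ 2.066 rad (118.4°).
Interpolate at f = 3/4 with slerp weights a = sin((1−f)δ)/sin δ ≈ 0.561, b = sin(fδ)/sin δ ≈ 1.136.
p = a·p₁ + b·p₂ ≈ (0.360, -0.696, 0.621); φ = arcsin(p_z) ≈ 38.41°, λ = atan2(p_y, p_x) ≈ -62.64°.

≈ (38°N, 63°W)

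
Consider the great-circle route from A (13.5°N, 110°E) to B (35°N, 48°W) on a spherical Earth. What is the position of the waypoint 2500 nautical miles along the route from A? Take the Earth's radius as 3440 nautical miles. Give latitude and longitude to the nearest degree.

≈ (50°N, 86°E)

Convert each endpoint to a unit vector on the sphere (x = cos φ cos λ, y = cos φ sin λ, z = sin φ).
The central angle between the endpoints is δ = arccos(p₁·p₂) ≈ 2.220 rad (127.2°). The total great-circle distance is δ·R ≈ 2.220 × 3440 ≈ 7637 nmi, so the target fraction is f = 2500/7637 ≈ 0.327.
Interpolate at f ≈ 0.327 with slerp weights a = sin((1−f)δ)/sin δ ≈ 1.252, b = sin(fδ)/sin δ ≈ 0.834.
p = a·p₁ + b·p₂ ≈ (0.041, 0.636, 0.771); φ = arcsin(p_z) ≈ 50.41°, λ = atan2(p_y, p_x) ≈ 86.32°.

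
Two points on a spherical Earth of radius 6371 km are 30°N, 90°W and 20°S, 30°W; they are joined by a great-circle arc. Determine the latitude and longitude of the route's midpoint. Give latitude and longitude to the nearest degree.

From cos δ = sin φ₁ sin φ₂ + cos φ₁ cos φ₂ cos Δλ, the central angle is δ ≈ 1.333 rad (76.4°).
Interpolate at f = 1/2 with slerp weights a = sin((1−f)δ)/sin δ ≈ 0.636, b = sin(fδ)/sin δ ≈ 0.636.
p = a·p₁ + b·p₂ ≈ (0.518, -0.850, 0.100); φ = arcsin(p_z) ≈ 5.77°, λ = atan2(p_y, p_x) ≈ -58.65°.

≈ 6°N, 59°W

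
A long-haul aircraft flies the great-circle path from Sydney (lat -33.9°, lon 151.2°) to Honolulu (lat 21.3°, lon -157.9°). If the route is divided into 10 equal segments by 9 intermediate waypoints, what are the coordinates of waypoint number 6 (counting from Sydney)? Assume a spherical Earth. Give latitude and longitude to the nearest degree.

The haversine formula gives a central angle δ ≈ 1.282 rad (73.4°) between the endpoints.
Interpolate at f = 6/10 with slerp weights a = sin((1−f)δ)/sin δ ≈ 0.512, b = sin(fδ)/sin δ ≈ 0.726.
p = a·p₁ + b·p₂ ≈ (-0.999, -0.050, -0.022); φ = arcsin(p_z) ≈ -1.25°, λ = atan2(p_y, p_x) ≈ -177.15°.

≈ lat -1°, lon -177°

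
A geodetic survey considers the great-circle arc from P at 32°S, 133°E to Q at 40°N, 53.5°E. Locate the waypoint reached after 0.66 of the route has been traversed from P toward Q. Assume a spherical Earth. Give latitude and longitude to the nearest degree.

Convert each endpoint to a unit vector on the sphere (x = cos φ cos λ, y = cos φ sin λ, z = sin φ).
The central angle between the endpoints is δ = arccos(p₁·p₂) ≈ 1.795 rad (102.8°).
Interpolate at f = 0.66 with slerp weights a = sin((1−f)δ)/sin δ ≈ 0.588, b = sin(fδ)/sin δ ≈ 0.950.
p = a·p₁ + b·p₂ ≈ (0.093, 0.950, 0.299); φ = arcsin(p_z) ≈ 17.41°, λ = atan2(p_y, p_x) ≈ 84.41°.

≈ 17°N, 84°E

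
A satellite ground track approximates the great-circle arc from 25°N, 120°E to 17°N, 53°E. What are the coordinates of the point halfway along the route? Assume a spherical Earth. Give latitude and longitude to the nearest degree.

≈ 25°N, 85°E

Convert each endpoint to a unit vector on the sphere (x = cos φ cos λ, y = cos φ sin λ, z = sin φ).
The central angle between the endpoints is δ = arccos(p₁·p₂) ≈ 1.090 rad (62.5°).
Interpolate at f = 1/2 with slerp weights a = sin((1−f)δ)/sin δ ≈ 0.585, b = sin(fδ)/sin δ ≈ 0.585.
p = a·p₁ + b·p₂ ≈ (0.072, 0.906, 0.418); φ = arcsin(p_z) ≈ 24.71°, λ = atan2(p_y, p_x) ≈ 85.48°.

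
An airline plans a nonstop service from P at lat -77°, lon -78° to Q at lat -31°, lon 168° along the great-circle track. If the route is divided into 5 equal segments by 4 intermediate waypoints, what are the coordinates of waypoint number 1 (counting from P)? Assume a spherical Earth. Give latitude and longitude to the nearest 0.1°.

≈ lat -77.1°, lon -138.7°

Convert each endpoint to a unit vector on the sphere (x = cos φ cos λ, y = cos φ sin λ, z = sin φ).
The central angle between the endpoints is δ = arccos(p₁·p₂) ≈ 1.134 rad (64.9°).
Interpolate at f = 1/5 with slerp weights a = sin((1−f)δ)/sin δ ≈ 0.869, b = sin(fδ)/sin δ ≈ 0.248.
p = a·p₁ + b·p₂ ≈ (-0.167, -0.147, -0.975); φ = arcsin(p_z) ≈ -77.13°, λ = atan2(p_y, p_x) ≈ -138.69°.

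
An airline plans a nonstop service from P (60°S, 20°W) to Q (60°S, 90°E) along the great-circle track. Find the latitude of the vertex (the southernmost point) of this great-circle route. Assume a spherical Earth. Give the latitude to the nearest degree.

The great circle lies in the plane with unit normal n̂ = (p₁ × p₂)/|p₁ × p₂|.
Here n̂_z ≈ +0.314; the vertex latitude is φ_max = arccos|n̂_z| ≈ 71.7°.
Check via Clairaut: cos φ_max = |cos φ₁| · sin C = cos(60.0°)·sin(141.0°) ≈ 0.314, again giving ≈ 71.7°.

≈ 72°S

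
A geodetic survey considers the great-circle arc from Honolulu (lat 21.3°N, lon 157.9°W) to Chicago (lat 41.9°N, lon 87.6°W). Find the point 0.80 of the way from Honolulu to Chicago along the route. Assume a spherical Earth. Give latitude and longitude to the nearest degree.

≈ lat 42°N, lon 104°W

Convert each endpoint to a unit vector on the sphere (x = cos φ cos λ, y = cos φ sin λ, z = sin φ).
The central angle between the endpoints is δ = arccos(p₁·p₂) ≈ 1.074 rad (61.6°).
Interpolate at f = 0.80 with slerp weights a = sin((1−f)δ)/sin δ ≈ 0.242, b = sin(fδ)/sin δ ≈ 0.861.
p = a·p₁ + b·p₂ ≈ (-0.182, -0.726, 0.663); φ = arcsin(p_z) ≈ 41.56°, λ = atan2(p_y, p_x) ≈ -104.11°.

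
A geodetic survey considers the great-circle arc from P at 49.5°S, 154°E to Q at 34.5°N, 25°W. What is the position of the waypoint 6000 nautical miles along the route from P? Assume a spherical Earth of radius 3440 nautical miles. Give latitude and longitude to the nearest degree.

The haversine formula gives a central angle δ ≈ 2.879 rad (165.0°) between the endpoints. The total great-circle distance is δ·R ≈ 2.879 × 3440 ≈ 9905 nmi, so the target fraction is f = 6000/9905 ≈ 0.606.
Interpolate at f ≈ 0.606 with slerp weights a = sin((1−f)δ)/sin δ ≈ 3.499, b = sin(fδ)/sin δ ≈ 3.801.
p = a·p₁ + b·p₂ ≈ (0.797, -0.328, -0.508); φ = arcsin(p_z) ≈ -30.50°, λ = atan2(p_y, p_x) ≈ -22.36°.

≈ 30°S, 22°W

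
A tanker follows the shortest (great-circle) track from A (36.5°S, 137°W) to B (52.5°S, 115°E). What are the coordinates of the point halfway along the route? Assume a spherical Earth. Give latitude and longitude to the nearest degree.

Write both endpoints as unit vectors p₁, p₂ with components (cos φ cos λ, cos φ sin λ, sin φ).
The central angle between the endpoints is δ = arccos(p₁·p₂) ≈ 1.244 rad (71.3°).
Interpolate at f = 1/2 with slerp weights a = sin((1−f)δ)/sin δ ≈ 0.615, b = sin(fδ)/sin δ ≈ 0.615.
p = a·p₁ + b·p₂ ≈ (-0.520, 0.002, -0.854); φ = arcsin(p_z) ≈ -58.67°, λ = atan2(p_y, p_x) ≈ 179.76°.

≈ (59°S, 180°E)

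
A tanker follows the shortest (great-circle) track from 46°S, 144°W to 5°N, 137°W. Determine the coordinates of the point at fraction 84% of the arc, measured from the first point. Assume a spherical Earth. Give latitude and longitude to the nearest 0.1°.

From cos δ = sin φ₁ sin φ₂ + cos φ₁ cos φ₂ cos Δλ, the central angle is δ ≈ 0.897 rad (51.4°).
Interpolate at f = 0.84 with slerp weights a = sin((1−f)δ)/sin δ ≈ 0.183, b = sin(fδ)/sin δ ≈ 0.875.
p = a·p₁ + b·p₂ ≈ (-0.741, -0.670, -0.055); φ = arcsin(p_z) ≈ -3.17°, λ = atan2(p_y, p_x) ≈ -137.89°.

≈ 3.2°S, 137.9°W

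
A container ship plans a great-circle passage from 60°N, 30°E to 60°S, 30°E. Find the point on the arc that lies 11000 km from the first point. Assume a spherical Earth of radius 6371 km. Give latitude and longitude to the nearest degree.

≈ 39°S, 30°E

Convert each endpoint to a unit vector on the sphere (x = cos φ cos λ, y = cos φ sin λ, z = sin φ).
The central angle between the endpoints is δ = arccos(p₁·p₂) ≈ 2.094 rad (120.0°). The total great-circle distance is δ·R ≈ 2.094 × 6371 ≈ 13343 km, so the target fraction is f = 11000/13343 ≈ 0.824.
Interpolate at f ≈ 0.824 with slerp weights a = sin((1−f)δ)/sin δ ≈ 0.415, b = sin(fδ)/sin δ ≈ 1.141.
p = a·p₁ + b·p₂ ≈ (0.674, 0.389, -0.628); φ = arcsin(p_z) ≈ -38.93°, λ = atan2(p_y, p_x) ≈ 30.00°.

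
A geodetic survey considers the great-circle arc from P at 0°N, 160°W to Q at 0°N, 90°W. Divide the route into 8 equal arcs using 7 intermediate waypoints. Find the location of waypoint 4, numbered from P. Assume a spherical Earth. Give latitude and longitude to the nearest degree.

≈ 0°N, 125°W

Convert each endpoint to a unit vector on the sphere (x = cos φ cos λ, y = cos φ sin λ, z = sin φ).
The central angle between the endpoints is δ = arccos(p₁·p₂) ≈ 1.222 rad (70.0°).
Interpolate at f = 4/8 with slerp weights a = sin((1−f)δ)/sin δ ≈ 0.610, b = sin(fδ)/sin δ ≈ 0.610.
p = a·p₁ + b·p₂ ≈ (-0.574, -0.819, 0.000); φ = arcsin(p_z) ≈ 0.00°, λ = atan2(p_y, p_x) ≈ -125.00°.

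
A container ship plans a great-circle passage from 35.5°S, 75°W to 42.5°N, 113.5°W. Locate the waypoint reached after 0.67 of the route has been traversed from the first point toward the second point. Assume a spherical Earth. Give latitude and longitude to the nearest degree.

The haversine formula gives a central angle δ ≈ 1.493 rad (85.6°) between the endpoints.
Interpolate at f = 0.67 with slerp weights a = sin((1−f)δ)/sin δ ≈ 0.475, b = sin(fδ)/sin δ ≈ 0.844.
p = a·p₁ + b·p₂ ≈ (-0.148, -0.944, 0.295); φ = arcsin(p_z) ≈ 17.15°, λ = atan2(p_y, p_x) ≈ -98.92°.

≈ 17°N, 99°W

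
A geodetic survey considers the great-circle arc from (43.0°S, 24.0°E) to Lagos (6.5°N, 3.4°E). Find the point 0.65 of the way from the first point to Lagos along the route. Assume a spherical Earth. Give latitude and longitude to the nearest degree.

Convert each endpoint to a unit vector on the sphere (x = cos φ cos λ, y = cos φ sin λ, z = sin φ).
The central angle between the endpoints is δ = arccos(p₁·p₂) ≈ 0.924 rad (52.9°).
Interpolate at f = 0.65 with slerp weights a = sin((1−f)δ)/sin δ ≈ 0.398, b = sin(fδ)/sin δ ≈ 0.708.
p = a·p₁ + b·p₂ ≈ (0.968, 0.160, -0.191); φ = arcsin(p_z) ≈ -11.03°, λ = atan2(p_y, p_x) ≈ 9.39°.

≈ (11°S, 9°E)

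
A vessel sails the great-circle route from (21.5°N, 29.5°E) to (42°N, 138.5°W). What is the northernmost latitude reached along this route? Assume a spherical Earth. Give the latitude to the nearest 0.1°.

The great circle lies in the plane with unit normal n̂ = (p₁ × p₂)/|p₁ × p₂|.
Here n̂_z ≈ -0.159; the vertex latitude is φ_max = arccos|n̂_z| ≈ 80.8°.

≈ 80.8°N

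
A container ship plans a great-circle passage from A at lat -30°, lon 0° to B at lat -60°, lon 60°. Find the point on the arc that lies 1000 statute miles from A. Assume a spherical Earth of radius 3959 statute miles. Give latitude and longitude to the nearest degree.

≈ lat -41°, lon 11°

Convert each endpoint to a unit vector on the sphere (x = cos φ cos λ, y = cos φ sin λ, z = sin φ).
The central angle between the endpoints is δ = arccos(p₁·p₂) ≈ 0.864 rad (49.5°). The total great-circle distance is δ·R ≈ 0.864 × 3959 ≈ 3420 mi, so the target fraction is f = 1000/3420 ≈ 0.292.
Interpolate at f ≈ 0.292 with slerp weights a = sin((1−f)δ)/sin δ ≈ 0.755, b = sin(fδ)/sin δ ≈ 0.329.
p = a·p₁ + b·p₂ ≈ (0.736, 0.142, -0.662); φ = arcsin(p_z) ≈ -41.46°, λ = atan2(p_y, p_x) ≈ 10.95°.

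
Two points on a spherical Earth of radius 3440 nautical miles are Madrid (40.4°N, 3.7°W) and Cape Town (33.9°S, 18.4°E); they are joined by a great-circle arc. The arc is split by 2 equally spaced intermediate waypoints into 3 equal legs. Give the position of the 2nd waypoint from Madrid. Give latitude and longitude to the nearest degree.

≈ (9°S, 11°E)

Write both endpoints as unit vectors p₁, p₂ with components (cos φ cos λ, cos φ sin λ, sin φ).
The central angle between the endpoints is δ = arccos(p₁·p₂) ≈ 1.345 rad (77.0°).
Interpolate at f = 2/3 with slerp weights a = sin((1−f)δ)/sin δ ≈ 0.445, b = sin(fδ)/sin δ ≈ 0.802.
p = a·p₁ + b·p₂ ≈ (0.969, 0.188, -0.159); φ = arcsin(p_z) ≈ -9.14°, λ = atan2(p_y, p_x) ≈ 10.99°.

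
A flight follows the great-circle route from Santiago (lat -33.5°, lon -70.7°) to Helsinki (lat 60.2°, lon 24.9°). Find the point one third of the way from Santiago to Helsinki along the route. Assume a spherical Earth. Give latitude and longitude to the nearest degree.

The haversine formula gives a central angle δ ≈ 2.117 rad (121.3°) between the endpoints.
Interpolate at f = 1/3 with slerp weights a = sin((1−f)δ)/sin δ ≈ 1.155, b = sin(fδ)/sin δ ≈ 0.759.
p = a·p₁ + b·p₂ ≈ (0.661, -0.751, 0.021); φ = arcsin(p_z) ≈ 1.20°, λ = atan2(p_y, p_x) ≈ -48.65°.

≈ lat 1°, lon -49°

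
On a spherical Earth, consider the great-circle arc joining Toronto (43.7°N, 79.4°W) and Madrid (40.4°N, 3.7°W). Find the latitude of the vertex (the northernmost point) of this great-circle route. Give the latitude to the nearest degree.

≈ 49°N

The great circle lies in the plane with unit normal n̂ = (p₁ × p₂)/|p₁ × p₂|.
Here n̂_z ≈ +0.657; the vertex latitude is φ_max = arccos|n̂_z| ≈ 48.9°.
Check via Clairaut: cos φ_max = |cos φ₁| · sin C = cos(43.7°)·sin(65.4°) ≈ 0.657, again giving ≈ 48.9°.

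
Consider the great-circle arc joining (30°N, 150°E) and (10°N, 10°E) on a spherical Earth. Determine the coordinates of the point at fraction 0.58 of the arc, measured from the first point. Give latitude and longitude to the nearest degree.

From cos δ = sin φ₁ sin φ₂ + cos φ₁ cos φ₂ cos Δλ, the central angle is δ ≈ 2.173 rad (124.5°).
Interpolate at f = 0.58 with slerp weights a = sin((1−f)δ)/sin δ ≈ 0.960, b = sin(fδ)/sin δ ≈ 1.156.
p = a·p₁ + b·p₂ ≈ (0.401, 0.613, 0.681); φ = arcsin(p_z) ≈ 42.90°, λ = atan2(p_y, p_x) ≈ 56.85°.

≈ (43°N, 57°E)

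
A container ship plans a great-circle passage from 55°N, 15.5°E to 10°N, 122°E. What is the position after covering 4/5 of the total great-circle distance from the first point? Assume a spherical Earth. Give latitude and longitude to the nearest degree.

From cos δ = sin φ₁ sin φ₂ + cos φ₁ cos φ₂ cos Δλ, the central angle is δ ≈ 1.589 rad (91.0°).
Interpolate at f = 4/5 with slerp weights a = sin((1−f)δ)/sin δ ≈ 0.313, b = sin(fδ)/sin δ ≈ 0.956.
p = a·p₁ + b·p₂ ≈ (-0.326, 0.846, 0.422); φ = arcsin(p_z) ≈ 24.96°, λ = atan2(p_y, p_x) ≈ 111.07°.

≈ 25°N, 111°E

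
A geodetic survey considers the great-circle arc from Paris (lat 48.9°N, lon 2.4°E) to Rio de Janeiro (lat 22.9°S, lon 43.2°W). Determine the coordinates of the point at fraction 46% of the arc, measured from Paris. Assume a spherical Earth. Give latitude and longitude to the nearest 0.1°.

≈ lat 17.0°N, lon 22.9°W

Convert each endpoint to a unit vector on the sphere (x = cos φ cos λ, y = cos φ sin λ, z = sin φ).
The central angle between the endpoints is δ = arccos(p₁·p₂) ≈ 1.440 rad (82.5°).
Interpolate at f = 0.46 with slerp weights a = sin((1−f)δ)/sin δ ≈ 0.708, b = sin(fδ)/sin δ ≈ 0.620.
p = a·p₁ + b·p₂ ≈ (0.881, -0.372, 0.292); φ = arcsin(p_z) ≈ 16.97°, λ = atan2(p_y, p_x) ≈ -22.87°.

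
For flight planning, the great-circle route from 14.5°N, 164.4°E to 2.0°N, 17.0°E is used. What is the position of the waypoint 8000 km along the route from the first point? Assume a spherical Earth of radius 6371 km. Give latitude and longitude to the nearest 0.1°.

Convert each endpoint to a unit vector on the sphere (x = cos φ cos λ, y = cos φ sin λ, z = sin φ).
The central angle between the endpoints is δ = arccos(p₁·p₂) ≈ 2.509 rad (143.7°). The total great-circle distance is δ·R ≈ 2.509 × 6371 ≈ 15984 km, so the target fraction is f = 8000/15984 ≈ 0.501.
Interpolate at f ≈ 0.501 with slerp weights a = sin((1−f)δ)/sin δ ≈ 1.606, b = sin(fδ)/sin δ ≈ 1.608.
p = a·p₁ + b·p₂ ≈ (0.039, 0.888, 0.458); φ = arcsin(p_z) ≈ 27.28°, λ = atan2(p_y, p_x) ≈ 87.51°.

≈ 27.3°N, 87.5°E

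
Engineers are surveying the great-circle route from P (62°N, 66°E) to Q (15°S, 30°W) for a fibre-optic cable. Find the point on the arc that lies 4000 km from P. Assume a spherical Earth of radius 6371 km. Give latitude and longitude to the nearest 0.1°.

≈ (44.9°N, 10.1°E)

Write both endpoints as unit vectors p₁, p₂ with components (cos φ cos λ, cos φ sin λ, sin φ).
The central angle between the endpoints is δ = arccos(p₁·p₂) ≈ 1.850 rad (106.0°). The total great-circle distance is δ·R ≈ 1.850 × 6371 ≈ 11789 km, so the target fraction is f = 4000/11789 ≈ 0.339.
Interpolate at f ≈ 0.339 with slerp weights a = sin((1−f)δ)/sin δ ≈ 0.978, b = sin(fδ)/sin δ ≈ 0.611.
p = a·p₁ + b·p₂ ≈ (0.698, 0.124, 0.705); φ = arcsin(p_z) ≈ 44.85°, λ = atan2(p_y, p_x) ≈ 10.10°.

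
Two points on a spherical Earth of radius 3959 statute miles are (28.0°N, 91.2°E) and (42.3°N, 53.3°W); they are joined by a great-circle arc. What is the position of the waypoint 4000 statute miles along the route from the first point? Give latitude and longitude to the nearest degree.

≈ (67°N, 18°E)

Write both endpoints as unit vectors p₁, p₂ with components (cos φ cos λ, cos φ sin λ, sin φ).
The central angle between the endpoints is δ = arccos(p₁·p₂) ≈ 1.788 rad (102.5°). The total great-circle distance is δ·R ≈ 1.788 × 3959 ≈ 7080 mi, so the target fraction is f = 4000/7080 ≈ 0.565.
Interpolate at f ≈ 0.565 with slerp weights a = sin((1−f)δ)/sin δ ≈ 0.719, b = sin(fδ)/sin δ ≈ 0.867.
p = a·p₁ + b·p₂ ≈ (0.370, 0.120, 0.921); φ = arcsin(p_z) ≈ 67.10°, λ = atan2(p_y, p_x) ≈ 17.96°.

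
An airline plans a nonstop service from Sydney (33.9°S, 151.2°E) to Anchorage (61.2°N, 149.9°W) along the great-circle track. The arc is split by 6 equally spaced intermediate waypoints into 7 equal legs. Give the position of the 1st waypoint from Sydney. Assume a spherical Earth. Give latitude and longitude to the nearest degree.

≈ (20°S, 158°E)

Write both endpoints as unit vectors p₁, p₂ with components (cos φ cos λ, cos φ sin λ, sin φ).
The central angle between the endpoints is δ = arccos(p₁·p₂) ≈ 1.857 rad (106.4°).
Interpolate at f = 1/7 with slerp weights a = sin((1−f)δ)/sin δ ≈ 1.042, b = sin(fδ)/sin δ ≈ 0.273.
p = a·p₁ + b·p₂ ≈ (-0.872, 0.351, -0.342); φ = arcsin(p_z) ≈ -19.99°, λ = atan2(p_y, p_x) ≈ 158.09°.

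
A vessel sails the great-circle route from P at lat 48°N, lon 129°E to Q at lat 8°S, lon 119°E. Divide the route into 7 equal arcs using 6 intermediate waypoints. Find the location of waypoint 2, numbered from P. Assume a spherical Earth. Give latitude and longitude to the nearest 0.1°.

≈ lat 32.1°N, lon 125.1°E

Write both endpoints as unit vectors p₁, p₂ with components (cos φ cos λ, cos φ sin λ, sin φ).
The central angle between the endpoints is δ = arccos(p₁·p₂) ≈ 0.989 rad (56.7°).
Interpolate at f = 2/7 with slerp weights a = sin((1−f)δ)/sin δ ≈ 0.777, b = sin(fδ)/sin δ ≈ 0.334.
p = a·p₁ + b·p₂ ≈ (-0.487, 0.693, 0.531); φ = arcsin(p_z) ≈ 32.07°, λ = atan2(p_y, p_x) ≈ 125.12°.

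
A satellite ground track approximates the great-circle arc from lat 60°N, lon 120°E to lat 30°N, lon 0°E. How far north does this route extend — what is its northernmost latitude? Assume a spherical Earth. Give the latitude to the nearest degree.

The great circle lies in the plane with unit normal n̂ = (p₁ × p₂)/|p₁ × p₂|.
Here n̂_z ≈ -0.384; the vertex latitude is φ_max = arccos|n̂_z| ≈ 67.4°.
Check via Clairaut: cos φ_max = |cos φ₁| · sin C = cos(60.0°)·sin(50.2°) ≈ 0.384, again giving ≈ 67.4°.

≈ 67°N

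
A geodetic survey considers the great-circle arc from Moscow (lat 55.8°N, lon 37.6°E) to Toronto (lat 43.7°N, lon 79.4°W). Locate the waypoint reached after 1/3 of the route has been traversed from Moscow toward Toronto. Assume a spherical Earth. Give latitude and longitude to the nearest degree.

≈ lat 67°N, lon 5°W

Convert each endpoint to a unit vector on the sphere (x = cos φ cos λ, y = cos φ sin λ, z = sin φ).
The central angle between the endpoints is δ = arccos(p₁·p₂) ≈ 1.173 rad (67.2°).
Interpolate at f = 1/3 with slerp weights a = sin((1−f)δ)/sin δ ≈ 0.764, b = sin(fδ)/sin δ ≈ 0.413.
p = a·p₁ + b·p₂ ≈ (0.395, -0.032, 0.918); φ = arcsin(p_z) ≈ 66.63°, λ = atan2(p_y, p_x) ≈ -4.58°.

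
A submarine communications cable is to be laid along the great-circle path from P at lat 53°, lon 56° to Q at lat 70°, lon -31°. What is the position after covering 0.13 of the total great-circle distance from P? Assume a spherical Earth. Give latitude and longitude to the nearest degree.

Convert each endpoint to a unit vector on the sphere (x = cos φ cos λ, y = cos φ sin λ, z = sin φ).
The central angle between the endpoints is δ = arccos(p₁·p₂) ≈ 0.706 rad (40.4°).
Interpolate at f = 0.13 with slerp weights a = sin((1−f)δ)/sin δ ≈ 0.888, b = sin(fδ)/sin δ ≈ 0.141.
p = a·p₁ + b·p₂ ≈ (0.340, 0.418, 0.842); φ = arcsin(p_z) ≈ 57.37°, λ = atan2(p_y, p_x) ≈ 50.87°.

≈ lat 57°, lon 51°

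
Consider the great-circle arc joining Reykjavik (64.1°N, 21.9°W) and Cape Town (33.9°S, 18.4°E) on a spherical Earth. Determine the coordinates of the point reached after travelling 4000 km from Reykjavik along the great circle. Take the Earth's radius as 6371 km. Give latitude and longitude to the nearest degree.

The haversine formula gives a central angle δ ≈ 1.798 rad (103.0°) between the endpoints. The total great-circle distance is δ·R ≈ 1.798 × 6371 ≈ 11455 km, so the target fraction is f = 4000/11455 ≈ 0.349.
Interpolate at f ≈ 0.349 with slerp weights a = sin((1−f)δ)/sin δ ≈ 0.945, b = sin(fδ)/sin δ ≈ 0.603.
p = a·p₁ + b·p₂ ≈ (0.858, 0.004, 0.514); φ = arcsin(p_z) ≈ 30.92°, λ = atan2(p_y, p_x) ≈ 0.27°.

≈ (31°N, 0°E)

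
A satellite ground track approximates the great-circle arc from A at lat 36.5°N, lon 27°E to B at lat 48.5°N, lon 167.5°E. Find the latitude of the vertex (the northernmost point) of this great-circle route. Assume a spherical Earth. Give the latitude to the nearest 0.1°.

≈ 70.2°N

The great circle lies in the plane with unit normal n̂ = (p₁ × p₂)/|p₁ × p₂|.
Here n̂_z ≈ +0.339; the vertex latitude is φ_max = arccos|n̂_z| ≈ 70.2°.
Check via Clairaut: cos φ_max = |cos φ₁| · sin C = cos(36.5°)·sin(24.9°) ≈ 0.339, again giving ≈ 70.2°.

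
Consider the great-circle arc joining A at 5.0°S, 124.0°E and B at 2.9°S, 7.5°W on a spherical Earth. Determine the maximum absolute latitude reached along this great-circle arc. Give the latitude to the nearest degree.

The great circle lies in the plane with unit normal n̂ = (p₁ × p₂)/|p₁ × p₂|.
Here n̂_z ≈ -0.986; the vertex latitude is φ_max = arccos|n̂_z| ≈ 9.6°.

≈ 10°S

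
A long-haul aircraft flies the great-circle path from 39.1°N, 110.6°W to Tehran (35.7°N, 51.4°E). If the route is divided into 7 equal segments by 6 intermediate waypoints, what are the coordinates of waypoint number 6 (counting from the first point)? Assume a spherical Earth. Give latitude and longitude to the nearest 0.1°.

≈ 49.9°N, 45.8°E

Convert each endpoint to a unit vector on the sphere (x = cos φ cos λ, y = cos φ sin λ, z = sin φ).
The central angle between the endpoints is δ = arccos(p₁·p₂) ≈ 1.804 rad (103.4°).
Interpolate at f = 6/7 with slerp weights a = sin((1−f)δ)/sin δ ≈ 0.262, b = sin(fδ)/sin δ ≈ 1.028.
p = a·p₁ + b·p₂ ≈ (0.449, 0.462, 0.765); φ = arcsin(p_z) ≈ 49.90°, λ = atan2(p_y, p_x) ≈ 45.80°.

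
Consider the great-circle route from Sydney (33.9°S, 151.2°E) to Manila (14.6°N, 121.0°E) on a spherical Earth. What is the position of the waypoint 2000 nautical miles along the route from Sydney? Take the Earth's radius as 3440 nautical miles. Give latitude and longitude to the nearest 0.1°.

From cos δ = sin φ₁ sin φ₂ + cos φ₁ cos φ₂ cos Δλ, the central angle is δ ≈ 0.984 rad (56.4°). The total great-circle distance is δ·R ≈ 0.984 × 3440 ≈ 3385 nmi, so the target fraction is f = 2000/3385 ≈ 0.591.
Interpolate at f ≈ 0.591 with slerp weights a = sin((1−f)δ)/sin δ ≈ 0.471, b = sin(fδ)/sin δ ≈ 0.659.
p = a·p₁ + b·p₂ ≈ (-0.671, 0.735, -0.096); φ = arcsin(p_z) ≈ -5.52°, λ = atan2(p_y, p_x) ≈ 132.39°.

≈ (5.5°S, 132.4°E)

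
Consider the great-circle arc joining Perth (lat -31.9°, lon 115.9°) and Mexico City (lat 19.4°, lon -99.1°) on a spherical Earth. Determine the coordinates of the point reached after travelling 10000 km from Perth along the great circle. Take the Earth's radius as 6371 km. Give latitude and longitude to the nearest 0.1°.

The haversine formula gives a central angle δ ≈ 2.553 rad (146.3°) between the endpoints. The total great-circle distance is δ·R ≈ 2.553 × 6371 ≈ 16262 km, so the target fraction is f = 10000/16262 ≈ 0.615.
Interpolate at f ≈ 0.615 with slerp weights a = sin((1−f)δ)/sin δ ≈ 1.498, b = sin(fδ)/sin δ ≈ 1.800.
p = a·p₁ + b·p₂ ≈ (-0.824, -0.533, -0.194); φ = arcsin(p_z) ≈ -11.16°, λ = atan2(p_y, p_x) ≈ -147.13°.

≈ lat -11.2°, lon -147.1°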